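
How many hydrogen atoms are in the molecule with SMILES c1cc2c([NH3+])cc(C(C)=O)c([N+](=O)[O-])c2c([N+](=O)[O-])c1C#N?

Hydrogens are implicit in SMILES; fill each atom to its normal valence:
  7 × C (aromatic): no H
  3 × C (aromatic): 1 H each → 3
  3 × O: no H
  2 × C: no H
  2 × N (charge +1): no H
  2 × O (charge -1): no H
  1 × C: 3 H
  1 × N (charge +1): 3 H
  1 × N: no H
  Total hydrogens = 9.

9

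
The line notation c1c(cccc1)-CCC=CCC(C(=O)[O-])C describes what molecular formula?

Heavy atoms from the SMILES: 14 C, 2 O.
Implicit hydrogens by atom environment:
  5 × C (aromatic): 1 H each → 5
  3 × C: 2 H each → 6
  3 × C: 1 H each → 3
  1 × C: 3 H
  1 × C (aromatic): no H
  1 × C: no H
  1 × O: no H
  1 × O (charge -1): no H
  Total hydrogens = 17.
Net charge -1.
Molecular formula: C14H17O2-

C14H17O2-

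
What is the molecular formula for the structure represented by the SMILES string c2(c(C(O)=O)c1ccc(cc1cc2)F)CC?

Heavy atoms from the SMILES: 13 C, 1 F, 2 O.
Implicit hydrogens by atom environment:
  5 × C (aromatic): 1 H each → 5
  5 × C (aromatic): no H
  1 × C: 3 H
  1 × C: 2 H
  1 × C: no H
  1 × F: no H
  1 × O: 1 H
  1 × O: no H
  Total hydrogens = 11.
Molecular formula: C13H11FO2

C13H11FO2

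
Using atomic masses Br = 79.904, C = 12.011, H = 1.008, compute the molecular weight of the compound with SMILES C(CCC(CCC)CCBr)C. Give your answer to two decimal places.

Molecular formula: C10H21Br.
M = 1×79.904 + 10×12.011 + 21×1.008 = 221.18 g/mol.

221.18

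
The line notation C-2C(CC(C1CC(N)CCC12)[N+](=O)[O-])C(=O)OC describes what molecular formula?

Heavy atoms from the SMILES: 12 C, 2 N, 4 O.
Implicit hydrogens by atom environment:
  5 × C: 2 H each → 10
  5 × C: 1 H each → 5
  3 × O: no H
  1 × C: 3 H
  1 × C: no H
  1 × N: 2 H
  1 × N (charge +1): no H
  1 × O (charge -1): no H
  Total hydrogens = 20.
Molecular formula: C12H20N2O4

C12H20N2O4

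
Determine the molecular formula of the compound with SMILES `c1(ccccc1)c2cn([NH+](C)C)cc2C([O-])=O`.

Heavy atoms from the SMILES: 13 C, 2 N, 2 O.
Implicit hydrogens by atom environment:
  7 × C (aromatic): 1 H each → 7
  3 × C (aromatic): no H
  2 × C: 3 H each → 6
  1 × C: no H
  1 × N (charge +1): 1 H
  1 × N (aromatic): no H
  1 × O: no H
  1 × O (charge -1): no H
  Total hydrogens = 14.
Molecular formula: C13H14N2O2

C13H14N2O2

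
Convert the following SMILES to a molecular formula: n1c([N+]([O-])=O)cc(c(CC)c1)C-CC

Heavy atoms from the SMILES: 10 C, 2 N, 2 O.
Implicit hydrogens by atom environment:
  3 × C: 2 H each → 6
  3 × C (aromatic): no H
  2 × C: 3 H each → 6
  2 × C (aromatic): 1 H each → 2
  1 × N (aromatic): no H
  1 × N (charge +1): no H
  1 × O: no H
  1 × O (charge -1): no H
  Total hydrogens = 14.
Molecular formula: C10H14N2O2

C10H14N2O2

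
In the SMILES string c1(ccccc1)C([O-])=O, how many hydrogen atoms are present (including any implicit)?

Hydrogens are implicit in SMILES; fill each atom to its normal valence:
  5 × C (aromatic): 1 H each → 5
  1 × C (aromatic): no H
  1 × C: no H
  1 × O: no H
  1 × O (charge -1): no H
  Total hydrogens = 5.

5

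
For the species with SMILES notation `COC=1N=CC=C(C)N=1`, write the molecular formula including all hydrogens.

C6H8N2O

Heavy atoms from the SMILES: 6 C, 2 N, 1 O.
Implicit hydrogens by atom environment:
  2 × C: 3 H each → 6
  2 × C (aromatic): 1 H each → 2
  2 × C (aromatic): no H
  2 × N (aromatic): no H
  1 × O: no H
  Total hydrogens = 8.
Molecular formula: C6H8N2O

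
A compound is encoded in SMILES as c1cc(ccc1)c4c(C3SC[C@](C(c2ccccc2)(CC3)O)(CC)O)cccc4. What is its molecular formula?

C26H28O2S

Heavy atoms from the SMILES: 26 C, 2 O, 1 S.
Implicit hydrogens by atom environment:
  14 × C (aromatic): 1 H each → 14
  4 × C: 2 H each → 8
  4 × C (aromatic): no H
  2 × C: no H
  2 × O: 1 H each → 2
  1 × C: 3 H
  1 × C: 1 H
  1 × S: no H
  Total hydrogens = 28.
Molecular formula: C26H28O2S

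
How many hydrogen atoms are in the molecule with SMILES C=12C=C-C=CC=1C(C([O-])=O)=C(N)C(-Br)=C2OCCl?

8

Hydrogens are implicit in SMILES; fill each atom to its normal valence:
  6 × C (aromatic): no H
  4 × C (aromatic): 1 H each → 4
  2 × O: no H
  1 × Br: no H
  1 × C: 2 H
  1 × C: no H
  1 × Cl: no H
  1 × N: 2 H
  1 × O (charge -1): no H
  Total hydrogens = 8.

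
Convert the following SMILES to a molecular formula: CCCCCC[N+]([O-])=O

Heavy atoms from the SMILES: 6 C, 1 N, 2 O.
Implicit hydrogens by atom environment:
  5 × C: 2 H each → 10
  1 × C: 3 H
  1 × N (charge +1): no H
  1 × O: no H
  1 × O (charge -1): no H
  Total hydrogens = 13.
Molecular formula: C6H13NO2

C6H13NO2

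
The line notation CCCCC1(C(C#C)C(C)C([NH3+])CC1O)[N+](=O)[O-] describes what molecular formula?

C13H23N2O3+

Heavy atoms from the SMILES: 13 C, 2 N, 3 O.
Implicit hydrogens by atom environment:
  5 × C: 1 H each → 5
  4 × C: 2 H each → 8
  2 × C: 3 H each → 6
  2 × C: no H
  1 × N (charge +1): 3 H
  1 × N (charge +1): no H
  1 × O: 1 H
  1 × O: no H
  1 × O (charge -1): no H
  Total hydrogens = 23.
Net charge +1.
Molecular formula: C13H23N2O3+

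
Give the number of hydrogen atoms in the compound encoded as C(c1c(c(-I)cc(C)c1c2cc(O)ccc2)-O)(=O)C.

13

Hydrogens are implicit in SMILES; fill each atom to its normal valence:
  7 × C (aromatic): no H
  5 × C (aromatic): 1 H each → 5
  2 × C: 3 H each → 6
  2 × O: 1 H each → 2
  1 × C: no H
  1 × I: no H
  1 × O: no H
  Total hydrogens = 13.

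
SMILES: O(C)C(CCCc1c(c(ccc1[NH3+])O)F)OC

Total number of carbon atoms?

The symbol for carbon appears 12 times in the SMILES. Lowercase c denotes aromatic carbon and counts toward C.

12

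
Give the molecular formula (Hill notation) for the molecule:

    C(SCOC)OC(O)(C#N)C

C6H11NO3S

Heavy atoms from the SMILES: 6 C, 1 N, 3 O, 1 S.
Implicit hydrogens by atom environment:
  2 × C: 3 H each → 6
  2 × C: 2 H each → 4
  2 × C: no H
  2 × O: no H
  1 × N: no H
  1 × O: 1 H
  1 × S: no H
  Total hydrogens = 11.
Molecular formula: C6H11NO3S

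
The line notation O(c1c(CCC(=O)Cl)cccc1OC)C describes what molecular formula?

Heavy atoms from the SMILES: 11 C, 1 Cl, 3 O.
Implicit hydrogens by atom environment:
  3 × C (aromatic): 1 H each → 3
  3 × C (aromatic): no H
  3 × O: no H
  2 × C: 3 H each → 6
  2 × C: 2 H each → 4
  1 × C: no H
  1 × Cl: no H
  Total hydrogens = 13.
Molecular formula: C11H13ClO3

C11H13ClO3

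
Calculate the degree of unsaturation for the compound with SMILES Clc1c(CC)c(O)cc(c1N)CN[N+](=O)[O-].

5

Molecular formula from the SMILES: C9H12ClN3O3.
DoU = (2C + 2 + N − H − X)/2 = (2·9 + 2 + 3 − 12 − 1)/2 = 10/2 = 5.
(Structurally: 1 ring(s) + 4 π bond(s) = 5.)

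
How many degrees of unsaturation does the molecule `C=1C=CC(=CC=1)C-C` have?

4

Molecular formula from the SMILES: C8H10.
DoU = (2C + 2 + N − H − X)/2 = (2·8 + 2 + 0 − 10 − 0)/2 = 8/2 = 4.
(Structurally: 1 ring(s) + 3 π bond(s) = 4.)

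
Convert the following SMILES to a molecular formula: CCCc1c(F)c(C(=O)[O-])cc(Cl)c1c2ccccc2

Heavy atoms from the SMILES: 16 C, 1 Cl, 1 F, 2 O.
Implicit hydrogens by atom environment:
  6 × C (aromatic): 1 H each → 6
  6 × C (aromatic): no H
  2 × C: 2 H each → 4
  1 × C: 3 H
  1 × C: no H
  1 × Cl: no H
  1 × F: no H
  1 × O: no H
  1 × O (charge -1): no H
  Total hydrogens = 13.
Net charge -1.
Molecular formula: C16H13ClFO2-

C16H13ClFO2-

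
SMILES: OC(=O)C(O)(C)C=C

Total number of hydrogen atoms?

Hydrogens are implicit in SMILES; fill each atom to its normal valence:
  2 × C: no H
  2 × O: 1 H each → 2
  1 × C: 3 H
  1 × C: 2 H
  1 × C: 1 H
  1 × O: no H
  Total hydrogens = 8.

8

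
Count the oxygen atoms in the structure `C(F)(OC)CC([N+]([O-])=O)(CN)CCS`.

The symbol for oxygen appears 3 times in the SMILES.

3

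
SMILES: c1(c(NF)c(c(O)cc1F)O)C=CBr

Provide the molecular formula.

Heavy atoms from the SMILES: 1 Br, 8 C, 2 F, 1 N, 2 O.
Implicit hydrogens by atom environment:
  5 × C (aromatic): no H
  2 × C: 1 H each → 2
  2 × F: no H
  2 × O: 1 H each → 2
  1 × Br: no H
  1 × C (aromatic): 1 H
  1 × N: 1 H
  Total hydrogens = 6.
Molecular formula: C8H6BrF2NO2

C8H6BrF2NO2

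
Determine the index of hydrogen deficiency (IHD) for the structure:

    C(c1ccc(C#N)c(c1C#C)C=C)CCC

Molecular formula from the SMILES: C15H15N.
DoU = (2C + 2 + N − H − X)/2 = (2·15 + 2 + 1 − 15 − 0)/2 = 18/2 = 9.
(Structurally: 1 ring(s) + 8 π bond(s) = 9.)

9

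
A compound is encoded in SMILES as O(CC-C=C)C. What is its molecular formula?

C5H10O

Heavy atoms from the SMILES: 5 C, 1 O.
Implicit hydrogens by atom environment:
  3 × C: 2 H each → 6
  1 × C: 3 H
  1 × C: 1 H
  1 × O: no H
  Total hydrogens = 10.
Molecular formula: C5H10O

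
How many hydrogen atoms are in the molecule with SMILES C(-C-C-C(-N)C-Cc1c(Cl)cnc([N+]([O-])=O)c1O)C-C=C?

20

Hydrogens are implicit in SMILES; fill each atom to its normal valence:
  7 × C: 2 H each → 14
  4 × C (aromatic): no H
  2 × C: 1 H each → 2
  1 × C (aromatic): 1 H
  1 × Cl: no H
  1 × N: 2 H
  1 × N (aromatic): no H
  1 × N (charge +1): no H
  1 × O: 1 H
  1 × O: no H
  1 × O (charge -1): no H
  Total hydrogens = 20.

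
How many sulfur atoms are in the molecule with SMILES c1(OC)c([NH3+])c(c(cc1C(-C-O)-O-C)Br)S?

The symbol for sulfur appears 1 time in the SMILES.

1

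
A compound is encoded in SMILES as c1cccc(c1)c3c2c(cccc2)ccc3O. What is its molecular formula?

Heavy atoms from the SMILES: 16 C, 1 O.
Implicit hydrogens by atom environment:
  11 × C (aromatic): 1 H each → 11
  5 × C (aromatic): no H
  1 × O: 1 H
  Total hydrogens = 12.
Molecular formula: C16H12O

C16H12O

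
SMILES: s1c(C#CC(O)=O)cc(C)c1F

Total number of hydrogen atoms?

Hydrogens are implicit in SMILES; fill each atom to its normal valence:
  3 × C (aromatic): no H
  3 × C: no H
  1 × C: 3 H
  1 × C (aromatic): 1 H
  1 × F: no H
  1 × O: 1 H
  1 × O: no H
  1 × S (aromatic): no H
  Total hydrogens = 5.

5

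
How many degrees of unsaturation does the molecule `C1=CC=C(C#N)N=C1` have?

Molecular formula from the SMILES: C6H4N2.
DoU = (2C + 2 + N − H − X)/2 = (2·6 + 2 + 2 − 4 − 0)/2 = 12/2 = 6.
(Structurally: 1 ring(s) + 5 π bond(s) = 6.)

6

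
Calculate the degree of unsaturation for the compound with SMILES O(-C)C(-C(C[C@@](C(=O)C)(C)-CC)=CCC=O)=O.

Molecular formula from the SMILES: C13H20O4.
DoU = (2C + 2 + N − H − X)/2 = (2·13 + 2 + 0 − 20 − 0)/2 = 8/2 = 4.
(Structurally: 0 ring(s) + 4 π bond(s) = 4.)

4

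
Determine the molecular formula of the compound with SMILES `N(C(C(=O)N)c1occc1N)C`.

Heavy atoms from the SMILES: 7 C, 3 N, 2 O.
Implicit hydrogens by atom environment:
  2 × C (aromatic): 1 H each → 2
  2 × C (aromatic): no H
  2 × N: 2 H each → 4
  1 × C: 3 H
  1 × C: 1 H
  1 × C: no H
  1 × N: 1 H
  1 × O (aromatic): no H
  1 × O: no H
  Total hydrogens = 11.
Molecular formula: C7H11N3O2

C7H11N3O2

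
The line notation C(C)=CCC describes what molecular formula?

C5H10

Heavy atoms from the SMILES: 5 C.
Implicit hydrogens by atom environment:
  2 × C: 3 H each → 6
  2 × C: 1 H each → 2
  1 × C: 2 H
  Total hydrogens = 10.
Molecular formula: C5H10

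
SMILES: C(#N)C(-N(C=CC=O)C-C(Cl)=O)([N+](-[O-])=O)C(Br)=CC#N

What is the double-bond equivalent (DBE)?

9

Molecular formula from the SMILES: C10H6BrClN4O4.
DoU = (2C + 2 + N − H − X)/2 = (2·10 + 2 + 4 − 6 − 2)/2 = 18/2 = 9.
(Structurally: 0 ring(s) + 9 π bond(s) = 9.)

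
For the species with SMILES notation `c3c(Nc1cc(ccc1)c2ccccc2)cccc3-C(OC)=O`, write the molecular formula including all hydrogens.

Heavy atoms from the SMILES: 20 C, 1 N, 2 O.
Implicit hydrogens by atom environment:
  13 × C (aromatic): 1 H each → 13
  5 × C (aromatic): no H
  2 × O: no H
  1 × C: 3 H
  1 × C: no H
  1 × N: 1 H
  Total hydrogens = 17.
Molecular formula: C20H17NO2

C20H17NO2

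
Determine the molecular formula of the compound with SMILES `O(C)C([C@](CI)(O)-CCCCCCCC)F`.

C12H24FIO2

Heavy atoms from the SMILES: 12 C, 1 F, 1 I, 2 O.
Implicit hydrogens by atom environment:
  8 × C: 2 H each → 16
  2 × C: 3 H each → 6
  1 × C: 1 H
  1 × C: no H
  1 × F: no H
  1 × I: no H
  1 × O: 1 H
  1 × O: no H
  Total hydrogens = 24.
Molecular formula: C12H24FIO2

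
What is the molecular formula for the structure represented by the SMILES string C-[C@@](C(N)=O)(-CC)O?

Heavy atoms from the SMILES: 5 C, 1 N, 2 O.
Implicit hydrogens by atom environment:
  2 × C: 3 H each → 6
  2 × C: no H
  1 × C: 2 H
  1 × N: 2 H
  1 × O: 1 H
  1 × O: no H
  Total hydrogens = 11.
Molecular formula: C5H11NO2

C5H11NO2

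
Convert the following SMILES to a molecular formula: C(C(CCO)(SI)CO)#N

Heavy atoms from the SMILES: 5 C, 1 I, 1 N, 2 O, 1 S.
Implicit hydrogens by atom environment:
  3 × C: 2 H each → 6
  2 × C: no H
  2 × O: 1 H each → 2
  1 × I: no H
  1 × N: no H
  1 × S: no H
  Total hydrogens = 8.
Molecular formula: C5H8INO2S

C5H8INO2S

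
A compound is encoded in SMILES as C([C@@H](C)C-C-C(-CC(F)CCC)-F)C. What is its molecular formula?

C12H24F2

Heavy atoms from the SMILES: 12 C, 2 F.
Implicit hydrogens by atom environment:
  6 × C: 2 H each → 12
  3 × C: 3 H each → 9
  3 × C: 1 H each → 3
  2 × F: no H
  Total hydrogens = 24.
Molecular formula: C12H24F2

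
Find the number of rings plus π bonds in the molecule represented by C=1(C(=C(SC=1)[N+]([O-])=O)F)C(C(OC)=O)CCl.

5

Molecular formula from the SMILES: C8H7ClFNO4S.
DoU = (2C + 2 + N − H − X)/2 = (2·8 + 2 + 1 − 7 − 2)/2 = 10/2 = 5.
(Structurally: 1 ring(s) + 4 π bond(s) = 5.)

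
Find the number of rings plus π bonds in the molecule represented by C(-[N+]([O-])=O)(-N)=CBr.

Molecular formula from the SMILES: C2H3BrN2O2.
DoU = (2C + 2 + N − H − X)/2 = (2·2 + 2 + 2 − 3 − 1)/2 = 4/2 = 2.
(Structurally: 0 ring(s) + 2 π bond(s) = 2.)

2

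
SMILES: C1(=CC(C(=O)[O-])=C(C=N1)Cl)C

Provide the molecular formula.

Heavy atoms from the SMILES: 7 C, 1 Cl, 1 N, 2 O.
Implicit hydrogens by atom environment:
  3 × C (aromatic): no H
  2 × C (aromatic): 1 H each → 2
  1 × C: 3 H
  1 × C: no H
  1 × Cl: no H
  1 × N (aromatic): no H
  1 × O: no H
  1 × O (charge -1): no H
  Total hydrogens = 5.
Net charge -1.
Molecular formula: C7H5ClNO2-

C7H5ClNO2-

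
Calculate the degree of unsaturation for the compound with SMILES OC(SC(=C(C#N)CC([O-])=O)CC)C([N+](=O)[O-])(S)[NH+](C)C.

5

Molecular formula from the SMILES: C11H17N3O5S2.
DoU = (2C + 2 + N − H − X)/2 = (2·11 + 2 + 3 − 17 − 0)/2 = 10/2 = 5.
(Structurally: 0 ring(s) + 5 π bond(s) = 5.)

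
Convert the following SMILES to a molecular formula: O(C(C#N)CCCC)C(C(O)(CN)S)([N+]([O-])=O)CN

Heavy atoms from the SMILES: 10 C, 4 N, 4 O, 1 S.
Implicit hydrogens by atom environment:
  5 × C: 2 H each → 10
  3 × C: no H
  2 × N: 2 H each → 4
  2 × O: no H
  1 × C: 3 H
  1 × C: 1 H
  1 × N: no H
  1 × N (charge +1): no H
  1 × O: 1 H
  1 × O (charge -1): no H
  1 × S: 1 H
  Total hydrogens = 20.
Molecular formula: C10H20N4O4S

C10H20N4O4S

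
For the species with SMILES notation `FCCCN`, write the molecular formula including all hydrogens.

Heavy atoms from the SMILES: 3 C, 1 F, 1 N.
Implicit hydrogens by atom environment:
  3 × C: 2 H each → 6
  1 × F: no H
  1 × N: 2 H
  Total hydrogens = 8.
Molecular formula: C3H8FN

C3H8FN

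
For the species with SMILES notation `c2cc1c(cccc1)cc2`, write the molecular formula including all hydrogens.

Heavy atoms from the SMILES: 10 C.
Implicit hydrogens by atom environment:
  8 × C (aromatic): 1 H each → 8
  2 × C (aromatic): no H
  Total hydrogens = 8.
Molecular formula: C10H8

C10H8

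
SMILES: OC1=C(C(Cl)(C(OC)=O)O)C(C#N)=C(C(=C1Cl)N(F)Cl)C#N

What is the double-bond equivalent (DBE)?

9

Molecular formula from the SMILES: C11H5Cl3FN3O4.
DoU = (2C + 2 + N − H − X)/2 = (2·11 + 2 + 3 − 5 − 4)/2 = 18/2 = 9.
(Structurally: 1 ring(s) + 8 π bond(s) = 9.)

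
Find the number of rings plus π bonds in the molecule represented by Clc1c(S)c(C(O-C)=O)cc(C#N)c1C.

7

Molecular formula from the SMILES: C10H8ClNO2S.
DoU = (2C + 2 + N − H − X)/2 = (2·10 + 2 + 1 − 8 − 1)/2 = 14/2 = 7.
(Structurally: 1 ring(s) + 6 π bond(s) = 7.)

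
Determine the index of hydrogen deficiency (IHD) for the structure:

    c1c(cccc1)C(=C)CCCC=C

Molecular formula from the SMILES: C13H16.
DoU = (2C + 2 + N − H − X)/2 = (2·13 + 2 + 0 − 16 − 0)/2 = 12/2 = 6.
(Structurally: 1 ring(s) + 5 π bond(s) = 6.)

6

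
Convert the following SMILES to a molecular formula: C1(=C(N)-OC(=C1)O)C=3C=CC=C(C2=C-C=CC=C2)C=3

C16H13NO2

Heavy atoms from the SMILES: 16 C, 1 N, 2 O.
Implicit hydrogens by atom environment:
  10 × C (aromatic): 1 H each → 10
  6 × C (aromatic): no H
  1 × N: 2 H
  1 × O: 1 H
  1 × O (aromatic): no H
  Total hydrogens = 13.
Molecular formula: C16H13NO2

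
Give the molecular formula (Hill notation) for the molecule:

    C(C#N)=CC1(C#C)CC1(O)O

Heavy atoms from the SMILES: 8 C, 1 N, 2 O.
Implicit hydrogens by atom environment:
  4 × C: no H
  3 × C: 1 H each → 3
  2 × O: 1 H each → 2
  1 × C: 2 H
  1 × N: no H
  Total hydrogens = 7.
Molecular formula: C8H7NO2

C8H7NO2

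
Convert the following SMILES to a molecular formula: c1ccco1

C4H4O

Heavy atoms from the SMILES: 4 C, 1 O.
Implicit hydrogens by atom environment:
  4 × C (aromatic): 1 H each → 4
  1 × O (aromatic): no H
  Total hydrogens = 4.
Molecular formula: C4H4O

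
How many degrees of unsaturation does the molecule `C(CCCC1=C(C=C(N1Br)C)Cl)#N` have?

5

Molecular formula from the SMILES: C9H10BrClN2.
DoU = (2C + 2 + N − H − X)/2 = (2·9 + 2 + 2 − 10 − 2)/2 = 10/2 = 5.
(Structurally: 1 ring(s) + 4 π bond(s) = 5.)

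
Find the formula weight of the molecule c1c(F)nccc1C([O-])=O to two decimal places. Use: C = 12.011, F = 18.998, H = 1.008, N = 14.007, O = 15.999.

Molecular formula: C6H3FNO2-.
M = 6×12.011 + 1×18.998 + 3×1.008 + 1×14.007 + 2×15.999 = 140.09 g/mol.

140.09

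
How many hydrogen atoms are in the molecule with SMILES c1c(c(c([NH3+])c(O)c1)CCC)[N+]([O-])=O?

13

Hydrogens are implicit in SMILES; fill each atom to its normal valence:
  4 × C (aromatic): no H
  2 × C: 2 H each → 4
  2 × C (aromatic): 1 H each → 2
  1 × C: 3 H
  1 × N (charge +1): 3 H
  1 × N (charge +1): no H
  1 × O: 1 H
  1 × O: no H
  1 × O (charge -1): no H
  Total hydrogens = 13.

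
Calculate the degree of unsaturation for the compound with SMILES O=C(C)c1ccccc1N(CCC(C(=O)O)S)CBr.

6

Molecular formula from the SMILES: C13H16BrNO3S.
DoU = (2C + 2 + N − H − X)/2 = (2·13 + 2 + 1 − 16 − 1)/2 = 12/2 = 6.
(Structurally: 1 ring(s) + 5 π bond(s) = 6.)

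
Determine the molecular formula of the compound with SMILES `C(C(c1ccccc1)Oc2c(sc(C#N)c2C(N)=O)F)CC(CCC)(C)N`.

Heavy atoms from the SMILES: 20 C, 1 F, 3 N, 2 O, 1 S.
Implicit hydrogens by atom environment:
  5 × C (aromatic): 1 H each → 5
  5 × C (aromatic): no H
  4 × C: 2 H each → 8
  3 × C: no H
  2 × C: 3 H each → 6
  2 × N: 2 H each → 4
  2 × O: no H
  1 × C: 1 H
  1 × F: no H
  1 × N: no H
  1 × S (aromatic): no H
  Total hydrogens = 24.
Molecular formula: C20H24FN3O2S

C20H24FN3O2S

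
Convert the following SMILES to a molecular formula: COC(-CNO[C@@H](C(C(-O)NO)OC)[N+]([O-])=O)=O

C7H15N3O8

Heavy atoms from the SMILES: 7 C, 3 N, 8 O.
Implicit hydrogens by atom environment:
  5 × O: no H
  3 × C: 1 H each → 3
  2 × C: 3 H each → 6
  2 × N: 1 H each → 2
  2 × O: 1 H each → 2
  1 × C: 2 H
  1 × C: no H
  1 × N (charge +1): no H
  1 × O (charge -1): no H
  Total hydrogens = 15.
Molecular formula: C7H15N3O8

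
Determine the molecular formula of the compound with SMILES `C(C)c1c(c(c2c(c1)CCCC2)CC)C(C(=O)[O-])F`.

C16H20FO2-

Heavy atoms from the SMILES: 16 C, 1 F, 2 O.
Implicit hydrogens by atom environment:
  6 × C: 2 H each → 12
  5 × C (aromatic): no H
  2 × C: 3 H each → 6
  1 × C (aromatic): 1 H
  1 × C: 1 H
  1 × C: no H
  1 × F: no H
  1 × O: no H
  1 × O (charge -1): no H
  Total hydrogens = 20.
Net charge -1.
Molecular formula: C16H20FO2-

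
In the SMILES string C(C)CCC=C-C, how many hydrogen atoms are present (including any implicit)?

14

Hydrogens are implicit in SMILES; fill each atom to its normal valence:
  3 × C: 2 H each → 6
  2 × C: 3 H each → 6
  2 × C: 1 H each → 2
  Total hydrogens = 14.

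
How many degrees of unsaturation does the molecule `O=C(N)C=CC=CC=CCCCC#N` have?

Molecular formula from the SMILES: C11H14N2O.
DoU = (2C + 2 + N − H − X)/2 = (2·11 + 2 + 2 − 14 − 0)/2 = 12/2 = 6.
(Structurally: 0 ring(s) + 6 π bond(s) = 6.)

6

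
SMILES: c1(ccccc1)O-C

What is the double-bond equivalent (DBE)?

4

Molecular formula from the SMILES: C7H8O.
DoU = (2C + 2 + N − H − X)/2 = (2·7 + 2 + 0 − 8 − 0)/2 = 8/2 = 4.
(Structurally: 1 ring(s) + 3 π bond(s) = 4.)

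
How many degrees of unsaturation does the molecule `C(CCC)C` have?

0

Molecular formula from the SMILES: C5H12.
DoU = (2C + 2 + N − H − X)/2 = (2·5 + 2 + 0 − 12 − 0)/2 = 0/2 = 0.
(Structurally: 0 ring(s) + 0 π bond(s) = 0.)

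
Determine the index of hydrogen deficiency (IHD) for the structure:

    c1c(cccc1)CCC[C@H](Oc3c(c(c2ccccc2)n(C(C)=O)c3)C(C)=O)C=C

Molecular formula from the SMILES: C26H27NO3.
DoU = (2C + 2 + N − H − X)/2 = (2·26 + 2 + 1 − 27 − 0)/2 = 28/2 = 14.
(Structurally: 3 ring(s) + 11 π bond(s) = 14.)

14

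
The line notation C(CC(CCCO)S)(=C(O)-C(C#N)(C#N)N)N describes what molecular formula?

Heavy atoms from the SMILES: 10 C, 4 N, 2 O, 1 S.
Implicit hydrogens by atom environment:
  5 × C: no H
  4 × C: 2 H each → 8
  2 × N: 2 H each → 4
  2 × N: no H
  2 × O: 1 H each → 2
  1 × C: 1 H
  1 × S: 1 H
  Total hydrogens = 16.
Molecular formula: C10H16N4O2S

C10H16N4O2S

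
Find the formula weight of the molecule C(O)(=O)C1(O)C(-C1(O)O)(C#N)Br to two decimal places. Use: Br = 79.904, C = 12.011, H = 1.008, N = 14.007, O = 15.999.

Molecular formula: C5H4BrNO5.
M = 1×79.904 + 5×12.011 + 4×1.008 + 1×14.007 + 5×15.999 = 237.99 g/mol.

237.99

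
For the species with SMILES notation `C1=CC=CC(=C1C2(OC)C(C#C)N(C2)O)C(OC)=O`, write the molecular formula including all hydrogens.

Heavy atoms from the SMILES: 14 C, 1 N, 4 O.
Implicit hydrogens by atom environment:
  4 × C (aromatic): 1 H each → 4
  3 × C: no H
  3 × O: no H
  2 × C: 3 H each → 6
  2 × C: 1 H each → 2
  2 × C (aromatic): no H
  1 × C: 2 H
  1 × N: no H
  1 × O: 1 H
  Total hydrogens = 15.
Molecular formula: C14H15NO4

C14H15NO4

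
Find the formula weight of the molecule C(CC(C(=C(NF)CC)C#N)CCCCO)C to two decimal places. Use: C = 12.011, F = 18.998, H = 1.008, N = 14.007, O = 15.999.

Molecular formula: C13H23FN2O.
M = 13×12.011 + 1×18.998 + 23×1.008 + 2×14.007 + 1×15.999 = 242.34 g/mol.

242.34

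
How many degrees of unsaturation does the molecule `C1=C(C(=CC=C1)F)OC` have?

Molecular formula from the SMILES: C7H7FO.
DoU = (2C + 2 + N − H − X)/2 = (2·7 + 2 + 0 − 7 − 1)/2 = 8/2 = 4.
(Structurally: 1 ring(s) + 3 π bond(s) = 4.)

4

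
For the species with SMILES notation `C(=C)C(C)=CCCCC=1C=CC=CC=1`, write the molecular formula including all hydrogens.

C14H18

Heavy atoms from the SMILES: 14 C.
Implicit hydrogens by atom environment:
  5 × C (aromatic): 1 H each → 5
  4 × C: 2 H each → 8
  2 × C: 1 H each → 2
  1 × C: 3 H
  1 × C: no H
  1 × C (aromatic): no H
  Total hydrogens = 18.
Molecular formula: C14H18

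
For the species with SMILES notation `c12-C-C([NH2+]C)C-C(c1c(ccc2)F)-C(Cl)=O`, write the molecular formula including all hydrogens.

C12H14ClFNO+

Heavy atoms from the SMILES: 12 C, 1 Cl, 1 F, 1 N, 1 O.
Implicit hydrogens by atom environment:
  3 × C (aromatic): 1 H each → 3
  3 × C (aromatic): no H
  2 × C: 2 H each → 4
  2 × C: 1 H each → 2
  1 × C: 3 H
  1 × C: no H
  1 × Cl: no H
  1 × F: no H
  1 × N (charge +1): 2 H
  1 × O: no H
  Total hydrogens = 14.
Net charge +1.
Molecular formula: C12H14ClFNO+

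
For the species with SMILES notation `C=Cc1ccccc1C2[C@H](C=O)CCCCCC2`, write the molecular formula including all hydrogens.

Heavy atoms from the SMILES: 17 C, 1 O.
Implicit hydrogens by atom environment:
  7 × C: 2 H each → 14
  4 × C: 1 H each → 4
  4 × C (aromatic): 1 H each → 4
  2 × C (aromatic): no H
  1 × O: no H
  Total hydrogens = 22.
Molecular formula: C17H22O

C17H22O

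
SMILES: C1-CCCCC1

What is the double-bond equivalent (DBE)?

Molecular formula from the SMILES: C6H12.
DoU = (2C + 2 + N − H − X)/2 = (2·6 + 2 + 0 − 12 − 0)/2 = 2/2 = 1.
(Structurally: 1 ring(s) + 0 π bond(s) = 1.)

1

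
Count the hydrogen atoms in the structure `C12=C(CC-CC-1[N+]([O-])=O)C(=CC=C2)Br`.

Hydrogens are implicit in SMILES; fill each atom to its normal valence:
  3 × C: 2 H each → 6
  3 × C (aromatic): 1 H each → 3
  3 × C (aromatic): no H
  1 × Br: no H
  1 × C: 1 H
  1 × N (charge +1): no H
  1 × O: no H
  1 × O (charge -1): no H
  Total hydrogens = 10.

10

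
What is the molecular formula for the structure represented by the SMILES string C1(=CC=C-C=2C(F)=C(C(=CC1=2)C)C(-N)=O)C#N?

C13H9FN2O

Heavy atoms from the SMILES: 13 C, 1 F, 2 N, 1 O.
Implicit hydrogens by atom environment:
  6 × C (aromatic): no H
  4 × C (aromatic): 1 H each → 4
  2 × C: no H
  1 × C: 3 H
  1 × F: no H
  1 × N: 2 H
  1 × N: no H
  1 × O: no H
  Total hydrogens = 9.
Molecular formula: C13H9FN2O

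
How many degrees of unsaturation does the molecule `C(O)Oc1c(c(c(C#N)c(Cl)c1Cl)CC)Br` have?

6

Molecular formula from the SMILES: C10H8BrCl2NO2.
DoU = (2C + 2 + N − H − X)/2 = (2·10 + 2 + 1 − 8 − 3)/2 = 12/2 = 6.
(Structurally: 1 ring(s) + 5 π bond(s) = 6.)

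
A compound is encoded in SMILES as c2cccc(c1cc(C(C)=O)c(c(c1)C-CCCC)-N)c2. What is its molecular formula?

C19H23NO

Heavy atoms from the SMILES: 19 C, 1 N, 1 O.
Implicit hydrogens by atom environment:
  7 × C (aromatic): 1 H each → 7
  5 × C (aromatic): no H
  4 × C: 2 H each → 8
  2 × C: 3 H each → 6
  1 × C: no H
  1 × N: 2 H
  1 × O: no H
  Total hydrogens = 23.
Molecular formula: C19H23NO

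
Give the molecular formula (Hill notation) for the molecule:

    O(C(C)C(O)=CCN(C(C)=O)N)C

Heavy atoms from the SMILES: 8 C, 2 N, 3 O.
Implicit hydrogens by atom environment:
  3 × C: 3 H each → 9
  2 × C: 1 H each → 2
  2 × C: no H
  2 × O: no H
  1 × C: 2 H
  1 × N: 2 H
  1 × N: no H
  1 × O: 1 H
  Total hydrogens = 16.
Molecular formula: C8H16N2O3

C8H16N2O3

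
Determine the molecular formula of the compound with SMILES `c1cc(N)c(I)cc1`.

Heavy atoms from the SMILES: 6 C, 1 I, 1 N.
Implicit hydrogens by atom environment:
  4 × C (aromatic): 1 H each → 4
  2 × C (aromatic): no H
  1 × I: no H
  1 × N: 2 H
  Total hydrogens = 6.
Molecular formula: C6H6IN

C6H6IN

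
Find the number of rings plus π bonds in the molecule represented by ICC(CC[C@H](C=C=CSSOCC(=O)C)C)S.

3

Molecular formula from the SMILES: C12H19IO2S3.
DoU = (2C + 2 + N − H − X)/2 = (2·12 + 2 + 0 − 19 − 1)/2 = 6/2 = 3.
(Structurally: 0 ring(s) + 3 π bond(s) = 3.)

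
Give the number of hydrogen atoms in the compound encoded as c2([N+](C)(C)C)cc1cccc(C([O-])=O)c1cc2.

Hydrogens are implicit in SMILES; fill each atom to its normal valence:
  6 × C (aromatic): 1 H each → 6
  4 × C (aromatic): no H
  3 × C: 3 H each → 9
  1 × C: no H
  1 × N (charge +1): no H
  1 × O: no H
  1 × O (charge -1): no H
  Total hydrogens = 15.

15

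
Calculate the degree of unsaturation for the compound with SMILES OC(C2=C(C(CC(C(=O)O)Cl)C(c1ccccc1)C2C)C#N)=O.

Molecular formula from the SMILES: C17H16ClNO4.
DoU = (2C + 2 + N − H − X)/2 = (2·17 + 2 + 1 − 16 − 1)/2 = 20/2 = 10.
(Structurally: 2 ring(s) + 8 π bond(s) = 10.)

10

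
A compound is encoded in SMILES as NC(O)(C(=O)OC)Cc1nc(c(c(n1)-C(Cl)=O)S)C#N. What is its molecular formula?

C10H9ClN4O4S

Heavy atoms from the SMILES: 10 C, 1 Cl, 4 N, 4 O, 1 S.
Implicit hydrogens by atom environment:
  4 × C (aromatic): no H
  4 × C: no H
  3 × O: no H
  2 × N (aromatic): no H
  1 × C: 3 H
  1 × C: 2 H
  1 × Cl: no H
  1 × N: 2 H
  1 × N: no H
  1 × O: 1 H
  1 × S: 1 H
  Total hydrogens = 9.
Molecular formula: C10H9ClN4O4S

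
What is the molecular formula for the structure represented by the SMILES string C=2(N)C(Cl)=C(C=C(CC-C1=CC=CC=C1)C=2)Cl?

Heavy atoms from the SMILES: 14 C, 2 Cl, 1 N.
Implicit hydrogens by atom environment:
  7 × C (aromatic): 1 H each → 7
  5 × C (aromatic): no H
  2 × C: 2 H each → 4
  2 × Cl: no H
  1 × N: 2 H
  Total hydrogens = 13.
Molecular formula: C14H13Cl2N

C14H13Cl2N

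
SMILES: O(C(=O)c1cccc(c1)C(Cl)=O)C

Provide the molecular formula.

C9H7ClO3

Heavy atoms from the SMILES: 9 C, 1 Cl, 3 O.
Implicit hydrogens by atom environment:
  4 × C (aromatic): 1 H each → 4
  3 × O: no H
  2 × C (aromatic): no H
  2 × C: no H
  1 × C: 3 H
  1 × Cl: no H
  Total hydrogens = 7.
Molecular formula: C9H7ClO3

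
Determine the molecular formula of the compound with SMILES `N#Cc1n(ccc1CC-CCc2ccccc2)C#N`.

Heavy atoms from the SMILES: 16 C, 3 N.
Implicit hydrogens by atom environment:
  7 × C (aromatic): 1 H each → 7
  4 × C: 2 H each → 8
  3 × C (aromatic): no H
  2 × C: no H
  2 × N: no H
  1 × N (aromatic): no H
  Total hydrogens = 15.
Molecular formula: C16H15N3

C16H15N3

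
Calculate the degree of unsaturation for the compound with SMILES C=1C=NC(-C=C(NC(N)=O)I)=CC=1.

Molecular formula from the SMILES: C8H8IN3O.
DoU = (2C + 2 + N − H − X)/2 = (2·8 + 2 + 3 − 8 − 1)/2 = 12/2 = 6.
(Structurally: 1 ring(s) + 5 π bond(s) = 6.)

6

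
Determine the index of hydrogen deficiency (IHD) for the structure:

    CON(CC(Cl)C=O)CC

1

Molecular formula from the SMILES: C6H12ClNO2.
DoU = (2C + 2 + N − H − X)/2 = (2·6 + 2 + 1 − 12 − 1)/2 = 2/2 = 1.
(Structurally: 0 ring(s) + 1 π bond(s) = 1.)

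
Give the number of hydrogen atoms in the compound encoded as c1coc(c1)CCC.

10

Hydrogens are implicit in SMILES; fill each atom to its normal valence:
  3 × C (aromatic): 1 H each → 3
  2 × C: 2 H each → 4
  1 × C: 3 H
  1 × C (aromatic): no H
  1 × O (aromatic): no H
  Total hydrogens = 10.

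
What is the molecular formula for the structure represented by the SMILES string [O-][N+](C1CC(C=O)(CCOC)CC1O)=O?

Heavy atoms from the SMILES: 9 C, 1 N, 5 O.
Implicit hydrogens by atom environment:
  4 × C: 2 H each → 8
  3 × C: 1 H each → 3
  3 × O: no H
  1 × C: 3 H
  1 × C: no H
  1 × N (charge +1): no H
  1 × O: 1 H
  1 × O (charge -1): no H
  Total hydrogens = 15.
Molecular formula: C9H15NO5

C9H15NO5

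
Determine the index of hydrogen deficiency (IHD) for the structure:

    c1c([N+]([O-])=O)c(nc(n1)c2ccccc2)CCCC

9

Molecular formula from the SMILES: C14H15N3O2.
DoU = (2C + 2 + N − H − X)/2 = (2·14 + 2 + 3 − 15 − 0)/2 = 18/2 = 9.
(Structurally: 2 ring(s) + 7 π bond(s) = 9.)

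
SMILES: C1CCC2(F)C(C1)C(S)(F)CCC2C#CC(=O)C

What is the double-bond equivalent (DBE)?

5

Molecular formula from the SMILES: C14H18F2OS.
DoU = (2C + 2 + N − H − X)/2 = (2·14 + 2 + 0 − 18 − 2)/2 = 10/2 = 5.
(Structurally: 2 ring(s) + 3 π bond(s) = 5.)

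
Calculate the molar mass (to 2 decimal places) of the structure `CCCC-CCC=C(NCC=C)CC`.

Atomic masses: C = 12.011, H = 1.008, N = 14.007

195.35

Molecular formula: C13H25N.
M = 13×12.011 + 25×1.008 + 1×14.007 = 195.35 g/mol.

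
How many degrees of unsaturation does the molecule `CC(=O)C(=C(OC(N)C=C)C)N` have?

3

Molecular formula from the SMILES: C8H14N2O2.
DoU = (2C + 2 + N − H − X)/2 = (2·8 + 2 + 2 − 14 − 0)/2 = 6/2 = 3.
(Structurally: 0 ring(s) + 3 π bond(s) = 3.)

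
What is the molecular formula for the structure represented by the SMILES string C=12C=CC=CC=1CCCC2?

Heavy atoms from the SMILES: 10 C.
Implicit hydrogens by atom environment:
  4 × C: 2 H each → 8
  4 × C (aromatic): 1 H each → 4
  2 × C (aromatic): no H
  Total hydrogens = 12.
Molecular formula: C10H12

C10H12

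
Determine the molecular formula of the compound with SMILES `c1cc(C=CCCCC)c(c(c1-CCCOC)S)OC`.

Heavy atoms from the SMILES: 17 C, 2 O, 1 S.
Implicit hydrogens by atom environment:
  6 × C: 2 H each → 12
  4 × C (aromatic): no H
  3 × C: 3 H each → 9
  2 × C (aromatic): 1 H each → 2
  2 × C: 1 H each → 2
  2 × O: no H
  1 × S: 1 H
  Total hydrogens = 26.
Molecular formula: C17H26O2S

C17H26O2S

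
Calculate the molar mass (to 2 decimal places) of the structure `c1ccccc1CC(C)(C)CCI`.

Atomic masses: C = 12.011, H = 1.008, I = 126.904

288.17

Molecular formula: C12H17I.
M = 12×12.011 + 17×1.008 + 1×126.904 = 288.17 g/mol.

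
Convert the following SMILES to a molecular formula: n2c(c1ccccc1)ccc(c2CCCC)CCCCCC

C21H29N

Heavy atoms from the SMILES: 21 C, 1 N.
Implicit hydrogens by atom environment:
  8 × C: 2 H each → 16
  7 × C (aromatic): 1 H each → 7
  4 × C (aromatic): no H
  2 × C: 3 H each → 6
  1 × N (aromatic): no H
  Total hydrogens = 29.
Molecular formula: C21H29N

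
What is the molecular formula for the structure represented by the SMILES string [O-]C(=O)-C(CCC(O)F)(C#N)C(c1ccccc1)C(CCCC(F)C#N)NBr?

C19H21BrF2N3O3-

Heavy atoms from the SMILES: 1 Br, 19 C, 2 F, 3 N, 3 O.
Implicit hydrogens by atom environment:
  5 × C: 2 H each → 10
  5 × C (aromatic): 1 H each → 5
  4 × C: 1 H each → 4
  4 × C: no H
  2 × F: no H
  2 × N: no H
  1 × Br: no H
  1 × C (aromatic): no H
  1 × N: 1 H
  1 × O: 1 H
  1 × O: no H
  1 × O (charge -1): no H
  Total hydrogens = 21.
Net charge -1.
Molecular formula: C19H21BrF2N3O3-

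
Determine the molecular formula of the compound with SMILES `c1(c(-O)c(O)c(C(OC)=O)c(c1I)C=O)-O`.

Heavy atoms from the SMILES: 9 C, 1 I, 6 O.
Implicit hydrogens by atom environment:
  6 × C (aromatic): no H
  3 × O: 1 H each → 3
  3 × O: no H
  1 × C: 3 H
  1 × C: 1 H
  1 × C: no H
  1 × I: no H
  Total hydrogens = 7.
Molecular formula: C9H7IO6

C9H7IO6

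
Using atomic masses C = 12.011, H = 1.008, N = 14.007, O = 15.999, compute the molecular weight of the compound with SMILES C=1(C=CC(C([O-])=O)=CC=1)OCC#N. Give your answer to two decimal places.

176.15

Molecular formula: C9H6NO3-.
M = 9×12.011 + 6×1.008 + 1×14.007 + 3×15.999 = 176.15 g/mol.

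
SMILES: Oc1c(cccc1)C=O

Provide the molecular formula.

Heavy atoms from the SMILES: 7 C, 2 O.
Implicit hydrogens by atom environment:
  4 × C (aromatic): 1 H each → 4
  2 × C (aromatic): no H
  1 × C: 1 H
  1 × O: 1 H
  1 × O: no H
  Total hydrogens = 6.
Molecular formula: C7H6O2

C7H6O2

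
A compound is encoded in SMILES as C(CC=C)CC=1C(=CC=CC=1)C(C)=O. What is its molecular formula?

Heavy atoms from the SMILES: 13 C, 1 O.
Implicit hydrogens by atom environment:
  4 × C: 2 H each → 8
  4 × C (aromatic): 1 H each → 4
  2 × C (aromatic): no H
  1 × C: 3 H
  1 × C: 1 H
  1 × C: no H
  1 × O: no H
  Total hydrogens = 16.
Molecular formula: C13H16O

C13H16O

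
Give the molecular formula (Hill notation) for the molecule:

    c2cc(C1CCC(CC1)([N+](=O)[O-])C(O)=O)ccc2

Heavy atoms from the SMILES: 13 C, 1 N, 4 O.
Implicit hydrogens by atom environment:
  5 × C (aromatic): 1 H each → 5
  4 × C: 2 H each → 8
  2 × C: no H
  2 × O: no H
  1 × C: 1 H
  1 × C (aromatic): no H
  1 × N (charge +1): no H
  1 × O: 1 H
  1 × O (charge -1): no H
  Total hydrogens = 15.
Molecular formula: C13H15NO4

C13H15NO4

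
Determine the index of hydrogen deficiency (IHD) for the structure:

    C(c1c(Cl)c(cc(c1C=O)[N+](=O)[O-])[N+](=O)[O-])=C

8

Molecular formula from the SMILES: C9H5ClN2O5.
DoU = (2C + 2 + N − H − X)/2 = (2·9 + 2 + 2 − 5 − 1)/2 = 16/2 = 8.
(Structurally: 1 ring(s) + 7 π bond(s) = 8.)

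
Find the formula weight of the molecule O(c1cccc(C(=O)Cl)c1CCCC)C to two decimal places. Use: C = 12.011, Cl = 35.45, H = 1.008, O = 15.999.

Molecular formula: C12H15ClO2.
M = 12×12.011 + 1×35.45 + 15×1.008 + 2×15.999 = 226.70 g/mol.

226.70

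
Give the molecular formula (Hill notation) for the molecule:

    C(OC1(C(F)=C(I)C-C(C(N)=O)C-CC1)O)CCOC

C13H21FINO4

Heavy atoms from the SMILES: 13 C, 1 F, 1 I, 1 N, 4 O.
Implicit hydrogens by atom environment:
  7 × C: 2 H each → 14
  4 × C: no H
  3 × O: no H
  1 × C: 3 H
  1 × C: 1 H
  1 × F: no H
  1 × I: no H
  1 × N: 2 H
  1 × O: 1 H
  Total hydrogens = 21.
Molecular formula: C13H21FINO4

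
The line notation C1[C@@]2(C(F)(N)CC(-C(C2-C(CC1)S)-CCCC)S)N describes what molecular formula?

Heavy atoms from the SMILES: 14 C, 1 F, 2 N, 2 S.
Implicit hydrogens by atom environment:
  7 × C: 2 H each → 14
  4 × C: 1 H each → 4
  2 × C: no H
  2 × N: 2 H each → 4
  2 × S: 1 H each → 2
  1 × C: 3 H
  1 × F: no H
  Total hydrogens = 27.
Molecular formula: C14H27FN2S2

C14H27FN2S2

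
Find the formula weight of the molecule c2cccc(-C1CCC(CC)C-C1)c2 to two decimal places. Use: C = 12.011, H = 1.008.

188.31

Molecular formula: C14H20.
M = 14×12.011 + 20×1.008 = 188.31 g/mol.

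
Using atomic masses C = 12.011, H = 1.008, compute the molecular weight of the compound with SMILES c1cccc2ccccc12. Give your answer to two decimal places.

128.17

Molecular formula: C10H8.
M = 10×12.011 + 8×1.008 = 128.17 g/mol.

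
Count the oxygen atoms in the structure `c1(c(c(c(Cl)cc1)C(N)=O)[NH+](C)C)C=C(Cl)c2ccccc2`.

The symbol for oxygen appears 1 time in the SMILES.

1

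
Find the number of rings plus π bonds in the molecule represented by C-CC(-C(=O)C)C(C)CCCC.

1

Molecular formula from the SMILES: C11H22O.
DoU = (2C + 2 + N − H − X)/2 = (2·11 + 2 + 0 − 22 − 0)/2 = 2/2 = 1.
(Structurally: 0 ring(s) + 1 π bond(s) = 1.)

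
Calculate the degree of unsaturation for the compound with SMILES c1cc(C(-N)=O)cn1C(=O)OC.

Molecular formula from the SMILES: C7H8N2O3.
DoU = (2C + 2 + N − H − X)/2 = (2·7 + 2 + 2 − 8 − 0)/2 = 10/2 = 5.
(Structurally: 1 ring(s) + 4 π bond(s) = 5.)

5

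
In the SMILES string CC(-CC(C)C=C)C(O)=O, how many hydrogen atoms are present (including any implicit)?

14

Hydrogens are implicit in SMILES; fill each atom to its normal valence:
  3 × C: 1 H each → 3
  2 × C: 3 H each → 6
  2 × C: 2 H each → 4
  1 × C: no H
  1 × O: 1 H
  1 × O: no H
  Total hydrogens = 14.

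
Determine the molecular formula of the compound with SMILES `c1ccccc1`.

C6H6

Heavy atoms from the SMILES: 6 C.
Implicit hydrogens by atom environment:
  6 × C (aromatic): 1 H each → 6
  Total hydrogens = 6.
Molecular formula: C6H6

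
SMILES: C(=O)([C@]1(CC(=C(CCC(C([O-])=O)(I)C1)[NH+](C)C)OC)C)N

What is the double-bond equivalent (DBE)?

Molecular formula from the SMILES: C14H23IN2O4.
DoU = (2C + 2 + N − H − X)/2 = (2·14 + 2 + 2 − 23 − 1)/2 = 8/2 = 4.
(Structurally: 1 ring(s) + 3 π bond(s) = 4.)

4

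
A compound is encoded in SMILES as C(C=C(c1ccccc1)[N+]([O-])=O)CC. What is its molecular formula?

C11H13NO2

Heavy atoms from the SMILES: 11 C, 1 N, 2 O.
Implicit hydrogens by atom environment:
  5 × C (aromatic): 1 H each → 5
  2 × C: 2 H each → 4
  1 × C: 3 H
  1 × C: 1 H
  1 × C: no H
  1 × C (aromatic): no H
  1 × N (charge +1): no H
  1 × O: no H
  1 × O (charge -1): no H
  Total hydrogens = 13.
Molecular formula: C11H13NO2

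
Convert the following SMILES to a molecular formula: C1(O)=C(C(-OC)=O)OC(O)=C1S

Heavy atoms from the SMILES: 6 C, 5 O, 1 S.
Implicit hydrogens by atom environment:
  4 × C (aromatic): no H
  2 × O: 1 H each → 2
  2 × O: no H
  1 × C: 3 H
  1 × C: no H
  1 × O (aromatic): no H
  1 × S: 1 H
  Total hydrogens = 6.
Molecular formula: C6H6O5S

C6H6O5S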